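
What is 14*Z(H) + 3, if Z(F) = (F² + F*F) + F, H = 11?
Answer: 3545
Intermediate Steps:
Z(F) = F + 2*F² (Z(F) = (F² + F²) + F = 2*F² + F = F + 2*F²)
14*Z(H) + 3 = 14*(11*(1 + 2*11)) + 3 = 14*(11*(1 + 22)) + 3 = 14*(11*23) + 3 = 14*253 + 3 = 3542 + 3 = 3545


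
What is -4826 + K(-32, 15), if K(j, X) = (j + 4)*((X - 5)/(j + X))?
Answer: -81762/17 ≈ -4809.5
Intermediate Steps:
K(j, X) = (-5 + X)*(4 + j)/(X + j) (K(j, X) = (4 + j)*((-5 + X)/(X + j)) = (-5 + X)*(4 + j)/(X + j))
-4826 + K(-32, 15) = -4826 + (-20 - 5*(-32) + 4*15 + 15*(-32))/(15 - 32) = -4826 + (-20 + 160 + 60 - 480)/(-17) = -4826 - 1/17*(-280) = -4826 + 280/17 = -81762/17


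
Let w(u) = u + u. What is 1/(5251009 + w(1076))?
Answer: 1/5253161 ≈ 1.9036e-7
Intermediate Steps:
w(u) = 2*u
1/(5251009 + w(1076)) = 1/(5251009 + 2*1076) = 1/(5251009 + 2152) = 1/5253161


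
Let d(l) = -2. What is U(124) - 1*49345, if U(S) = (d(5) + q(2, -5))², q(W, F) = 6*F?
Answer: -48321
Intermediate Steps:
U(S) = 1024 (U(S) = (-2 + 6*(-5))² = (-2 - 30)² = (-32)² = 1024)
U(124) - 1*49345 = 1024 - 1*49345 = 1024 - 49345 = -48321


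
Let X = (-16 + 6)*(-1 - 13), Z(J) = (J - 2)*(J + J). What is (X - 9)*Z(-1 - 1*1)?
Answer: 2096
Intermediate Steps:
Z(J) = 2*J*(-2 + J) (Z(J) = (-2 + J)*(2*J) = 2*J*(-2 + J))
X = 140 (X = -10*(-14) = 140)
(X - 9)*Z(-1 - 1*1) = (140 - 9)*(2*(-1 - 1*1)*(-2 + (-1 - 1*1))) = 131*(2*(-1 - 1)*(-2 + (-1 - 1))) = 131*(2*(-2)*(-2 - 2)) = 131*(2*(-2)*(-4)) = 131*16 = 2096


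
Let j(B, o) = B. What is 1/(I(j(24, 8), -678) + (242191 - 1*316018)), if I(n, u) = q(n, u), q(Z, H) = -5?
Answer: -1/73832 ≈ -1.3544e-5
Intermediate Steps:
I(n, u) = -5
1/(I(j(24, 8), -678) + (242191 - 1*316018)) = 1/(-5 + (242191 - 1*316018)) = 1/(-5 + (242191 - 316018)) = 1/(-5 - 73827) = 1/(-73832) = -1/73832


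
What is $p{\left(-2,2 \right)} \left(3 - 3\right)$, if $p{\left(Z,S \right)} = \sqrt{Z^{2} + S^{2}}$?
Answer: $0$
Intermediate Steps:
$p{\left(Z,S \right)} = \sqrt{S^{2} + Z^{2}}$
$p{\left(-2,2 \right)} \left(3 - 3\right) = \sqrt{2^{2} + \left(-2\right)^{2}} \left(3 - 3\right) = \sqrt{4 + 4} \cdot 0 = \sqrt{8} \cdot 0 = 2 \sqrt{2} \cdot 0 = 0$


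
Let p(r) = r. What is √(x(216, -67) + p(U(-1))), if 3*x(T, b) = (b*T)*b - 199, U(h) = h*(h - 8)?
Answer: 22*√6009/3 ≈ 568.46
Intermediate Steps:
U(h) = h*(-8 + h)
x(T, b) = -199/3 + T*b²/3 (x(T, b) = ((b*T)*b - 199)/3 = ((T*b)*b - 199)/3 = (T*b² - 199)/3 = (-199 + T*b²)/3 = -199/3 + T*b²/3)
√(x(216, -67) + p(U(-1))) = √((-199/3 + (⅓)*216*(-67)²) - (-8 - 1)) = √((-199/3 + (⅓)*216*4489) - 1*(-9)) = √((-199/3 + 323208) + 9) = √(969425/3 + 9) = √(969452/3) = 22*√6009/3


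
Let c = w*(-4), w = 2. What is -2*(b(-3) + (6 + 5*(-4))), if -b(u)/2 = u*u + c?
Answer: 32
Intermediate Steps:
c = -8 (c = 2*(-4) = -8)
b(u) = 16 - 2*u**2 (b(u) = -2*(u*u - 8) = -2*(u**2 - 8) = -2*(-8 + u**2) = 16 - 2*u**2)
-2*(b(-3) + (6 + 5*(-4))) = -2*((16 - 2*(-3)**2) + (6 + 5*(-4))) = -2*((16 - 2*9) + (6 - 20)) = -2*((16 - 18) - 14) = -2*(-2 - 14) = -2*(-16) = 32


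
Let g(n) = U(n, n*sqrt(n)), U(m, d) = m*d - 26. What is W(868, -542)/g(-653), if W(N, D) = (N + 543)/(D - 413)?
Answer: 36686/113388569931406395 + 601663099*I*sqrt(653)/113388569931406395 ≈ 3.2354e-13 + 1.3559e-7*I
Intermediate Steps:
U(m, d) = -26 + d*m (U(m, d) = d*m - 26 = -26 + d*m)
g(n) = -26 + n**(5/2) (g(n) = -26 + (n*sqrt(n))*n = -26 + n**(3/2)*n = -26 + n**(5/2))
W(N, D) = (543 + N)/(-413 + D)
W(868, -542)/g(-653) = ((543 + 868)/(-413 - 542))/(-26 + (-653)**(5/2)) = (1411/(-955))/(-26 + 426409*I*sqrt(653)) = (-1/955*1411)/(-26 + 426409*I*sqrt(653)) = -1411/(955*(-26 + 426409*I*sqrt(653)))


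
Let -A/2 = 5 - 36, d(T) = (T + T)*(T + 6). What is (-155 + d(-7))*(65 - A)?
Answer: -423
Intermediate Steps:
d(T) = 2*T*(6 + T) (d(T) = (2*T)*(6 + T) = 2*T*(6 + T))
A = 62 (A = -2*(5 - 36) = -2*(-31) = 62)
(-155 + d(-7))*(65 - A) = (-155 + 2*(-7)*(6 - 7))*(65 - 1*62) = (-155 + 2*(-7)*(-1))*(65 - 62) = (-155 + 14)*3 = -141*3 = -423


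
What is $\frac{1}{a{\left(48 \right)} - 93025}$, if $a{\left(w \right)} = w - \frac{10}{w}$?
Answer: $- \frac{24}{2231453} \approx -1.0755 \cdot 10^{-5}$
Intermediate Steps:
$\frac{1}{a{\left(48 \right)} - 93025} = \frac{1}{\left(48 - \frac{10}{48}\right) - 93025} = \frac{1}{\left(48 - \frac{5}{24}\right) - 93025} = \frac{1}{\frac{1147}{24} - 93025} = \frac{1}{- \frac{2231453}{24}} = - \frac{24}{2231453}$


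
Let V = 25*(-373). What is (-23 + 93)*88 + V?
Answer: -3165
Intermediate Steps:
V = -9325
(-23 + 93)*88 + V = (-23 + 93)*88 - 9325 = 70*88 - 9325 = 6160 - 9325 = -3165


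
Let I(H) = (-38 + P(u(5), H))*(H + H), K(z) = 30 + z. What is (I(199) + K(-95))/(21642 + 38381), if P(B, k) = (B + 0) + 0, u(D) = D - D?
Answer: -15189/60023 ≈ -0.25305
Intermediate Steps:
u(D) = 0
P(B, k) = B (P(B, k) = B + 0 = B)
I(H) = -76*H (I(H) = (-38 + 0)*(H + H) = -76*H)
(I(199) + K(-95))/(21642 + 38381) = (-76*199 + (30 - 95))/(21642 + 38381) = (-15124 - 65)/60023 = -15189*1/60023 = -15189/60023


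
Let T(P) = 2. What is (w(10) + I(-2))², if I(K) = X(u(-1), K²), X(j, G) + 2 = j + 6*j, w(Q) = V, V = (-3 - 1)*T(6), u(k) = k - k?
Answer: 100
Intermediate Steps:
u(k) = 0
V = -8 (V = (-3 - 1)*2 = -4*2 = -8)
w(Q) = -8
X(j, G) = -2 + 7*j (X(j, G) = -2 + (j + 6*j) = -2 + 7*j)
I(K) = -2 (I(K) = -2 + 7*0 = -2 + 0 = -2)
(w(10) + I(-2))² = (-8 - 2)² = (-10)² = 100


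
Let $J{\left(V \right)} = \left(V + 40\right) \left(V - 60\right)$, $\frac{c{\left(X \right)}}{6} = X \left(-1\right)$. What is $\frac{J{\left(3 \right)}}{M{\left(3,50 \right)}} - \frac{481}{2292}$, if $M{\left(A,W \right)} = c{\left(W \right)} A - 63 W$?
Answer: $\frac{203869}{515700} \approx 0.39532$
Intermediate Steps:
$c{\left(X \right)} = - 6 X$ ($c{\left(X \right)} = 6 X \left(-1\right) = 6 \left(- X\right) = - 6 X$)
$J{\left(V \right)} = \left(-60 + V\right) \left(40 + V\right)$ ($J{\left(V \right)} = \left(40 + V\right) \left(-60 + V\right) = \left(-60 + V\right) \left(40 + V\right)$)
$M{\left(A,W \right)} = - 63 W - 6 A W$ ($M{\left(A,W \right)} = - 6 W A - 63 W = - 6 A W - 63 W = - 63 W - 6 A W$)
$\frac{J{\left(3 \right)}}{M{\left(3,50 \right)}} - \frac{481}{2292} = \frac{-2400 + 3^{2} - 60}{3 \cdot 50 \left(-21 - 6\right)} - \frac{481}{2292} = \frac{-2400 + 9 - 60}{3 \cdot 50 \left(-21 - 6\right)} - \frac{481}{2292} = - \frac{2451}{3 \cdot 50 \left(-27\right)} - \frac{481}{2292} = - \frac{2451}{-4050} - \frac{481}{2292} = \left(-2451\right) \left(- \frac{1}{4050}\right) - \frac{481}{2292} = \frac{817}{1350} - \frac{481}{2292} = \frac{203869}{515700}$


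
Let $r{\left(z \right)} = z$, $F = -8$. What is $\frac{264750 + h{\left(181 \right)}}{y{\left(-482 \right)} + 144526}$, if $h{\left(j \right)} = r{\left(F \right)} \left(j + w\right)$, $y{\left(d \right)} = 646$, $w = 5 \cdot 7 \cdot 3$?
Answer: $\frac{131231}{72586} \approx 1.8079$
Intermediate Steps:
$w = 105$ ($w = 35 \cdot 3 = 105$)
$h{\left(j \right)} = -840 - 8 j$ ($h{\left(j \right)} = - 8 \left(j + 105\right) = - 8 \left(105 + j\right) = -840 - 8 j$)
$\frac{264750 + h{\left(181 \right)}}{y{\left(-482 \right)} + 144526} = \frac{264750 - 2288}{646 + 144526} = \frac{264750 - 2288}{145172} = \left(264750 - 2288\right) \frac{1}{145172} = 262462 \cdot \frac{1}{145172} = \frac{131231}{72586}$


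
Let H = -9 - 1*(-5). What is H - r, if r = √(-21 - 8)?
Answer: -4 - I*√29 ≈ -4.0 - 5.3852*I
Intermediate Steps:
H = -4 (H = -9 + 5 = -4)
r = I*√29 (r = √(-29) = I*√29 ≈ 5.3852*I)
H - r = -4 - I*√29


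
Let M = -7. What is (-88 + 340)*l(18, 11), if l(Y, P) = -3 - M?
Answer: 1008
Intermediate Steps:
l(Y, P) = 4 (l(Y, P) = -3 - 1*(-7) = -3 + 7 = 4)
(-88 + 340)*l(18, 11) = (-88 + 340)*4 = 252*4 = 1008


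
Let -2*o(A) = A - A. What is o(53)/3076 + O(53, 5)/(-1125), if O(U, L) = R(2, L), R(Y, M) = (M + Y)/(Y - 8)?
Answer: 7/6750 ≈ 0.0010370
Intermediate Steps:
o(A) = 0 (o(A) = -(A - A)/2 = -½*0 = 0)
R(Y, M) = (M + Y)/(-8 + Y)
O(U, L) = -⅓ - L/6 (O(U, L) = (L + 2)/(-8 + 2) = (2 + L)/(-6) = -(2 + L)/6 = -⅓ - L/6)
o(53)/3076 + O(53, 5)/(-1125) = 0/3076 + (-⅓ - ⅙*5)/(-1125) = 0*(1/3076) + (-⅓ - ⅚)*(-1/1125) = 0 - 7/6*(-1/1125) = 0 + 7/6750 = 7/6750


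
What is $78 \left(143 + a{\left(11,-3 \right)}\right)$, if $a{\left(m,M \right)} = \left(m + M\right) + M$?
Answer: $11544$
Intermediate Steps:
$a{\left(m,M \right)} = m + 2 M$ ($a{\left(m,M \right)} = \left(M + m\right) + M = m + 2 M$)
$78 \left(143 + a{\left(11,-3 \right)}\right) = 78 \left(143 + \left(11 + 2 \left(-3\right)\right)\right) = 78 \left(143 + \left(11 - 6\right)\right) = 78 \left(143 + 5\right) = 78 \cdot 148 = 11544$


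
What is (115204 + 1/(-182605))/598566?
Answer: 7012275473/36433714810 ≈ 0.19247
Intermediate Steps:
(115204 + 1/(-182605))/598566 = (115204 - 1/182605)*(1/598566) = (21036826419/182605)*(1/598566) = 7012275473/36433714810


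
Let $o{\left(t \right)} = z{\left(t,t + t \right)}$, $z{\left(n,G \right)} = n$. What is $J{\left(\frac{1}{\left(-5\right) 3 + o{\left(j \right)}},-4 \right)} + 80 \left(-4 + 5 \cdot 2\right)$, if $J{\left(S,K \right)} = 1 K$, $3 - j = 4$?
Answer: $476$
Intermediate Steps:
$j = -1$ ($j = 3 - 4 = -1$)
$o{\left(t \right)} = t$
$J{\left(S,K \right)} = K$
$J{\left(\frac{1}{\left(-5\right) 3 + o{\left(j \right)}},-4 \right)} + 80 \left(-4 + 5 \cdot 2\right) = -4 + 80 \left(-4 + 5 \cdot 2\right) = -4 + 80 \left(-4 + 10\right) = -4 + 80 \cdot 6 = -4 + 480 = 476$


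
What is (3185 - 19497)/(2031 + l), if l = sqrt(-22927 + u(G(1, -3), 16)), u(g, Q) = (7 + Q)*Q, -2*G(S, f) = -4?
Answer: -4141209/518440 + 2039*I*sqrt(22559)/518440 ≈ -7.9878 + 0.59072*I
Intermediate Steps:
G(S, f) = 2 (G(S, f) = -1/2*(-4) = 2)
u(g, Q) = Q*(7 + Q)
l = I*sqrt(22559) (l = sqrt(-22927 + 16*(7 + 16)) = sqrt(-22927 + 16*23) = sqrt(-22927 + 368) = sqrt(-22559) = I*sqrt(22559) ≈ 150.2*I)
(3185 - 19497)/(2031 + l) = (3185 - 19497)/(2031 + I*sqrt(22559)) = -16312/(2031 + I*sqrt(22559))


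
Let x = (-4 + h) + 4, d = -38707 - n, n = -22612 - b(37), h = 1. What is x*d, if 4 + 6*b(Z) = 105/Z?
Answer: -3573133/222 ≈ -16095.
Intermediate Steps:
b(Z) = -⅔ + 35/(2*Z) (b(Z) = -⅔ + (105/Z)/6 = -⅔ + 35/(2*Z))
n = -5019821/222 (n = -22612 - (105 - 4*37)/(6*37) = -22612 - (105 - 148)/(6*37) = -22612 - (-43)/(6*37) = -22612 - 1*(-43/222) = -22612 + 43/222 = -5019821/222 ≈ -22612.)
d = -3573133/222 (d = -38707 - 1*(-5019821/222) = -38707 + 5019821/222 = -3573133/222 ≈ -16095.)
x = 1 (x = (-4 + 1) + 4 = -3 + 4 = 1)
x*d = 1*(-3573133/222) = -3573133/222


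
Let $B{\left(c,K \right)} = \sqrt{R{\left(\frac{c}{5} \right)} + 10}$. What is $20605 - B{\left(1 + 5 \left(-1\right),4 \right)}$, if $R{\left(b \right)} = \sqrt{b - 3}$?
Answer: $20605 - \frac{\sqrt{250 + 5 i \sqrt{95}}}{5} \approx 20602.0 - 0.30678 i$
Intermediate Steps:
$R{\left(b \right)} = \sqrt{-3 + b}$
$B{\left(c,K \right)} = \sqrt{10 + \sqrt{-3 + \frac{c}{5}}}$ ($B{\left(c,K \right)} = \sqrt{\sqrt{-3 + \frac{c}{5}} + 10} = \sqrt{10 + \sqrt{-3 + \frac{c}{5}}}$)
$20605 - B{\left(1 + 5 \left(-1\right),4 \right)} = 20605 - \frac{\sqrt{250 + 5 \sqrt{5} \sqrt{-15 + \left(1 + 5 \left(-1\right)\right)}}}{5} = 20605 - \frac{\sqrt{250 + 5 \sqrt{5} \sqrt{-15 + \left(1 - 5\right)}}}{5} = 20605 - \frac{\sqrt{250 + 5 \sqrt{5} \sqrt{-15 - 4}}}{5} = 20605 - \frac{\sqrt{250 + 5 \sqrt{5} \sqrt{-19}}}{5} = 20605 - \frac{\sqrt{250 + 5 \sqrt{5} i \sqrt{19}}}{5} = 20605 - \frac{\sqrt{250 + 5 i \sqrt{95}}}{5}$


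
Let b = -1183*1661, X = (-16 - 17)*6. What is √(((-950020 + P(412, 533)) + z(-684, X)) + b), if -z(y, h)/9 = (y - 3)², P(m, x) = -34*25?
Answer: I*√7163554 ≈ 2676.5*I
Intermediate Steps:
P(m, x) = -850
X = -198 (X = -33*6 = -198)
b = -1964963
z(y, h) = -9*(-3 + y)² (z(y, h) = -9*(y - 3)² = -9*(-3 + y)²)
√(((-950020 + P(412, 533)) + z(-684, X)) + b) = √(((-950020 - 850) - 9*(-3 - 684)²) - 1964963) = √((-950870 - 9*(-687)²) - 1964963) = √((-950870 - 9*471969) - 1964963) = √((-950870 - 4247721) - 1964963) = √(-5198591 - 1964963) = √(-7163554) = I*√7163554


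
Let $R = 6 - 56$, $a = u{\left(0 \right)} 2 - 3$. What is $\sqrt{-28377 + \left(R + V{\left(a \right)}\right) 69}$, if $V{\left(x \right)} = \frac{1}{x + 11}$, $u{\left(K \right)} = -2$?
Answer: $\frac{i \sqrt{127239}}{2} \approx 178.35 i$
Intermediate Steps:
$a = -7$ ($a = \left(-2\right) 2 - 3 = -4 - 3 = -7$)
$R = -50$
$V{\left(x \right)} = \frac{1}{11 + x}$
$\sqrt{-28377 + \left(R + V{\left(a \right)}\right) 69} = \sqrt{-28377 + \left(-50 + \frac{1}{11 - 7}\right) 69} = \sqrt{-28377 + \left(-50 + \frac{1}{4}\right) 69} = \sqrt{-28377 - \frac{13731}{4}} = \sqrt{- \frac{127239}{4}} = \frac{i \sqrt{127239}}{2}$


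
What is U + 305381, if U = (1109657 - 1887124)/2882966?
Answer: 880402262579/2882966 ≈ 3.0538e+5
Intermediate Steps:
U = -777467/2882966 (U = -777467*1/2882966 = -777467/2882966 ≈ -0.26968)
U + 305381 = -777467/2882966 + 305381 = 880402262579/2882966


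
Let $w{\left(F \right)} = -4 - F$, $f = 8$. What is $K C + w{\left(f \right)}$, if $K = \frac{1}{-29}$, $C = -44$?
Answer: $- \frac{304}{29} \approx -10.483$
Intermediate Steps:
$K = - \frac{1}{29} \approx -0.034483$
$K C + w{\left(f \right)} = \left(- \frac{1}{29}\right) \left(-44\right) - 12 = \frac{44}{29} - 12 = - \frac{304}{29}$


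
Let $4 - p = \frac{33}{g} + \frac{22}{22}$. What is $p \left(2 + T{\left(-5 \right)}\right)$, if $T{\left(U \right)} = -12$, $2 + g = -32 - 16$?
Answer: $- \frac{183}{5} \approx -36.6$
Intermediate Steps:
$g = -50$ ($g = -2 - 48 = -50$)
$p = \frac{183}{50}$ ($p = 4 - \left(\frac{33}{-50} + \frac{22}{22}\right) = 4 - \left(33 \left(- \frac{1}{50}\right) + 22 \cdot \frac{1}{22}\right) = 4 - \left(- \frac{33}{50} + 1\right) = 4 - \frac{17}{50} = \frac{183}{50} \approx 3.66$)
$p \left(2 + T{\left(-5 \right)}\right) = \frac{183 \left(2 - 12\right)}{50} = \frac{183}{50} \left(-10\right) = - \frac{183}{5}$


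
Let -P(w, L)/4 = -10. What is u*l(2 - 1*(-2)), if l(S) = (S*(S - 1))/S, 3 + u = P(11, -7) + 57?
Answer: 282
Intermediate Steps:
P(w, L) = 40 (P(w, L) = -4*(-10) = 40)
u = 94 (u = -3 + (40 + 57) = -3 + 97 = 94)
l(S) = -1 + S (l(S) = (S*(-1 + S))/S = -1 + S)
u*l(2 - 1*(-2)) = 94*(-1 + (2 - 1*(-2))) = 94*(-1 + (2 + 2)) = 94*(-1 + 4) = 94*3 = 282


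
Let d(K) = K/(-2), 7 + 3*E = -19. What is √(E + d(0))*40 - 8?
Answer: -8 + 40*I*√78/3 ≈ -8.0 + 117.76*I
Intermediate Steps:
E = -26/3 (E = -7/3 + (⅓)*(-19) = -7/3 - 19/3 = -26/3 ≈ -8.6667)
d(K) = -K/2 (d(K) = K*(-½) = -K/2)
√(E + d(0))*40 - 8 = √(-26/3 - ½*0)*40 - 8 = √(-26/3 + 0)*40 - 8 = √(-26/3)*40 - 8 = (I*√78/3)*40 - 8 = 40*I*√78/3 - 8 = -8 + 40*I*√78/3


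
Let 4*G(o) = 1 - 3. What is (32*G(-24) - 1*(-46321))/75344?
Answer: 46305/75344 ≈ 0.61458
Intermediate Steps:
G(o) = -1/2 (G(o) = (1 - 3)/4 = (1/4)*(-2) = -1/2)
(32*G(-24) - 1*(-46321))/75344 = (32*(-1/2) - 1*(-46321))/75344 = (-16 + 46321)*(1/75344) = 46305*(1/75344) = 46305/75344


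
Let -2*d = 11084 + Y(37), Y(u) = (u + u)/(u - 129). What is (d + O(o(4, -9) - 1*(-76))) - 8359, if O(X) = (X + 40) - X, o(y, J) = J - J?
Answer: -1275175/92 ≈ -13861.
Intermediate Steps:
o(y, J) = 0
Y(u) = 2*u/(-129 + u) (Y(u) = (2*u)/(-129 + u) = 2*u/(-129 + u))
O(X) = 40 (O(X) = (40 + X) - X = 40)
d = -509827/92 (d = -(11084 + 2*37/(-129 + 37))/2 = -(11084 + 2*37/(-92))/2 = -(11084 + 2*37*(-1/92))/2 = -(11084 - 37/46)/2 = -½*509827/46 = -509827/92 ≈ -5541.6)
(d + O(o(4, -9) - 1*(-76))) - 8359 = (-509827/92 + 40) - 8359 = -506147/92 - 8359 = -1275175/92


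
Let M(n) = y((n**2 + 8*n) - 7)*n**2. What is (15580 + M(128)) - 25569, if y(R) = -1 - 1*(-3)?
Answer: 22779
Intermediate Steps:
y(R) = 2 (y(R) = -1 + 3 = 2)
M(n) = 2*n**2
(15580 + M(128)) - 25569 = (15580 + 2*128**2) - 25569 = (15580 + 2*16384) - 25569 = (15580 + 32768) - 25569 = 48348 - 25569 = 22779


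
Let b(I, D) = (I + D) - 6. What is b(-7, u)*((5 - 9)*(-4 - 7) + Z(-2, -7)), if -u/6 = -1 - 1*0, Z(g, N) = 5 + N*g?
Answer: -441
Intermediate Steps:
u = 6 (u = -6*(-1 - 1*0) = -6*(-1 + 0) = -6*(-1) = 6)
b(I, D) = -6 + D + I (b(I, D) = (D + I) - 6 = -6 + D + I)
b(-7, u)*((5 - 9)*(-4 - 7) + Z(-2, -7)) = (-6 + 6 - 7)*((5 - 9)*(-4 - 7) + (5 - 7*(-2))) = -7*(-4*(-11) + (5 + 14)) = -7*(44 + 19) = -7*63 = -441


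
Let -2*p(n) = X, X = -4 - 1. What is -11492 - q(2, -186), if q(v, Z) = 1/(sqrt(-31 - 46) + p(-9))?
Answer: -3826846/333 + 4*I*sqrt(77)/333 ≈ -11492.0 + 0.1054*I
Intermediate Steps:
X = -5
p(n) = 5/2 (p(n) = -1/2*(-5) = 5/2)
q(v, Z) = 1/(5/2 + I*sqrt(77)) (q(v, Z) = 1/(sqrt(-31 - 46) + 5/2) = 1/(sqrt(-77) + 5/2) = 1/(I*sqrt(77) + 5/2) = 1/(5/2 + I*sqrt(77)))
-11492 - q(2, -186) = -11492 - (10/333 - 4*I*sqrt(77)/333) = -11492 + (-10/333 + 4*I*sqrt(77)/333) = -3826846/333 + 4*I*sqrt(77)/333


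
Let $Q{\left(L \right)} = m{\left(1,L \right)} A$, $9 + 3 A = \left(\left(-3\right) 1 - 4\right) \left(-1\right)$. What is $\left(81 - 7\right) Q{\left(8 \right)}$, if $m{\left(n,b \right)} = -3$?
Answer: $148$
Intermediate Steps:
$A = - \frac{2}{3}$ ($A = -3 + \frac{\left(\left(-3\right) 1 - 4\right) \left(-1\right)}{3} = -3 + \frac{\left(-3 - 4\right) \left(-1\right)}{3} = -3 + \frac{\left(-7\right) \left(-1\right)}{3} = -3 + \frac{1}{3} \cdot 7 = -3 + \frac{7}{3} = - \frac{2}{3} \approx -0.66667$)
$Q{\left(L \right)} = 2$ ($Q{\left(L \right)} = \left(-3\right) \left(- \frac{2}{3}\right) = 2$)
$\left(81 - 7\right) Q{\left(8 \right)} = \left(81 - 7\right) 2 = 74 \cdot 2 = 148$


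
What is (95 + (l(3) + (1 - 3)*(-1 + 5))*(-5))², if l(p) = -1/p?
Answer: 168100/9 ≈ 18678.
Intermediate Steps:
(95 + (l(3) + (1 - 3)*(-1 + 5))*(-5))² = (95 + (-1/3 + (1 - 3)*(-1 + 5))*(-5))² = (95 + (-1*⅓ - 2*4)*(-5))² = (95 + (-⅓ - 8)*(-5))² = (95 - 25/3*(-5))² = (95 + 125/3)² = (410/3)² = 168100/9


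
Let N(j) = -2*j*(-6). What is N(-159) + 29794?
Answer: 27886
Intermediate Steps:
N(j) = 12*j
N(-159) + 29794 = 12*(-159) + 29794 = -1908 + 29794 = 27886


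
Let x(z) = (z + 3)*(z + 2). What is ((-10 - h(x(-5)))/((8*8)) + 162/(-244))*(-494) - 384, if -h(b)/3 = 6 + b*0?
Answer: -28735/244 ≈ -117.77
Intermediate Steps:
x(z) = (2 + z)*(3 + z) (x(z) = (3 + z)*(2 + z) = (2 + z)*(3 + z))
h(b) = -18 (h(b) = -3*(6 + b*0) = -3*(6 + 0) = -3*6 = -18)
((-10 - h(x(-5)))/((8*8)) + 162/(-244))*(-494) - 384 = ((-10 - 1*(-18))/((8*8)) + 162/(-244))*(-494) - 384 = ((-10 + 18)/64 + 162*(-1/244))*(-494) - 384 = (8*(1/64) - 81/122)*(-494) - 384 = (⅛ - 81/122)*(-494) - 384 = -263/488*(-494) - 384 = 64961/244 - 384 = -28735/244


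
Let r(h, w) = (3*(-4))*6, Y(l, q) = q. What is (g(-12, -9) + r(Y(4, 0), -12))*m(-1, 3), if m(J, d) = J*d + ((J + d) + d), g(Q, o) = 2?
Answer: -140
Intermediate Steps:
m(J, d) = J + 2*d + J*d (m(J, d) = J*d + (J + 2*d) = J + 2*d + J*d)
r(h, w) = -72 (r(h, w) = -12*6 = -72)
(g(-12, -9) + r(Y(4, 0), -12))*m(-1, 3) = (2 - 72)*(-1 + 2*3 - 1*3) = -70*(-1 + 6 - 3) = -70*2 = -140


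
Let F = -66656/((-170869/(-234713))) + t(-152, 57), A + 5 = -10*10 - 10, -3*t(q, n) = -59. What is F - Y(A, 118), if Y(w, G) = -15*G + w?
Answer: -45958743718/512607 ≈ -89657.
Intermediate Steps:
t(q, n) = 59/3 (t(q, n) = -⅓*(-59) = 59/3)
A = -115 (A = -5 + (-10*10 - 10) = -5 + (-100 - 10) = -5 - 110 = -115)
Y(w, G) = w - 15*G
F = -46925007913/512607 (F = -66656/((-170869/(-234713))) + 59/3 = -66656/((-170869*(-1/234713))) + 59/3 = -66656/170869/234713 + 59/3 = -66656*234713/170869 + 59/3 = -15645029728/170869 + 59/3 = -46925007913/512607 ≈ -91542.)
F - Y(A, 118) = -46925007913/512607 - (-115 - 15*118) = -46925007913/512607 - (-115 - 1770) = -46925007913/512607 - 1*(-1885) = -46925007913/512607 + 1885 = -45958743718/512607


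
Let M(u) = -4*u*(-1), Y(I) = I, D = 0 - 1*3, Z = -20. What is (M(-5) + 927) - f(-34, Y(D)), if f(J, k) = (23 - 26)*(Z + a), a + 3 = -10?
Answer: 808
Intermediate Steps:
a = -13 (a = -3 - 10 = -13)
D = -3 (D = 0 - 3 = -3)
M(u) = 4*u
f(J, k) = 99 (f(J, k) = (23 - 26)*(-20 - 13) = -3*(-33) = 99)
(M(-5) + 927) - f(-34, Y(D)) = (4*(-5) + 927) - 1*99 = (-20 + 927) - 99 = 907 - 99 = 808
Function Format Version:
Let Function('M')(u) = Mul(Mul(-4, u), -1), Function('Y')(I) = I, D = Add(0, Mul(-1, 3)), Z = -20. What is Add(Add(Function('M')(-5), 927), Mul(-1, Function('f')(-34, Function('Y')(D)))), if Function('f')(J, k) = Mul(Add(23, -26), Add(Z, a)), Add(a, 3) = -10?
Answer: 808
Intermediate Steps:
a = -13 (a = Add(-3, -10) = -13)
D = -3 (D = Add(0, -3) = -3)
Function('M')(u) = Mul(4, u)
Function('f')(J, k) = 99 (Function('f')(J, k) = Mul(Add(23, -26), Add(-20, -13)) = Mul(-3, -33) = 99)
Add(Add(Function('M')(-5), 927), Mul(-1, Function('f')(-34, Function('Y')(D)))) = Add(Add(Mul(4, -5), 927), Mul(-1, 99)) = Add(Add(-20, 927), -99) = Add(907, -99) = 808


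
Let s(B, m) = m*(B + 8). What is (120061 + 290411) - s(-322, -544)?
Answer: 239656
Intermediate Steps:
s(B, m) = m*(8 + B)
(120061 + 290411) - s(-322, -544) = (120061 + 290411) - (-544)*(8 - 322) = 410472 - (-544)*(-314) = 410472 - 1*170816 = 410472 - 170816 = 239656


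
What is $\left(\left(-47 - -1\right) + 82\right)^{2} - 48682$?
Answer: $-47386$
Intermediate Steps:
$\left(\left(-47 - -1\right) + 82\right)^{2} - 48682 = \left(\left(-47 + 1\right) + 82\right)^{2} - 48682 = \left(-46 + 82\right)^{2} - 48682 = 36^{2} - 48682 = 1296 - 48682 = -47386$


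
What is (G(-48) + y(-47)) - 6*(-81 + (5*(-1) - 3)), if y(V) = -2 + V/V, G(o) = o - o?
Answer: 533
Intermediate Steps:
G(o) = 0
y(V) = -1 (y(V) = -2 + 1 = -1)
(G(-48) + y(-47)) - 6*(-81 + (5*(-1) - 3)) = (0 - 1) - 6*(-81 + (5*(-1) - 3)) = -1 - 6*(-81 + (-5 - 3)) = -1 - 6*(-81 - 8) = -1 - 6*(-89) = -1 + 534 = 533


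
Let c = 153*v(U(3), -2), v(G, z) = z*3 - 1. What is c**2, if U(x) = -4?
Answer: 1147041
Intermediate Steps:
v(G, z) = -1 + 3*z (v(G, z) = 3*z - 1 = -1 + 3*z)
c = -1071 (c = 153*(-1 + 3*(-2)) = 153*(-1 - 6) = 153*(-7) = -1071)
c**2 = (-1071)**2 = 1147041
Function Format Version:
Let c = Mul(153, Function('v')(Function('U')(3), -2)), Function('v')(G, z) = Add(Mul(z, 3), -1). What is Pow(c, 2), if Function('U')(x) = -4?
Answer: 1147041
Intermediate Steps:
Function('v')(G, z) = Add(-1, Mul(3, z)) (Function('v')(G, z) = Add(Mul(3, z), -1) = Add(-1, Mul(3, z)))
c = -1071 (c = Mul(153, Add(-1, Mul(3, -2))) = Mul(153, Add(-1, -6)) = Mul(153, -7) = -1071)
Pow(c, 2) = Pow(-1071, 2) = 1147041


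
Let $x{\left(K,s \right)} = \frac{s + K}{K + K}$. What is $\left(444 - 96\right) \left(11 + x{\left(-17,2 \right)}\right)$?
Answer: $\frac{67686}{17} \approx 3981.5$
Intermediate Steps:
$x{\left(K,s \right)} = \frac{K + s}{2 K}$
$\left(444 - 96\right) \left(11 + x{\left(-17,2 \right)}\right) = \left(444 - 96\right) \left(11 + \frac{-17 + 2}{2 \left(-17\right)}\right) = \left(444 - 96\right) \left(11 + \frac{1}{2} \left(- \frac{1}{17}\right) \left(-15\right)\right) = \left(444 - 96\right) \left(11 + \frac{15}{34}\right) = 348 \cdot \frac{389}{34} = \frac{67686}{17}$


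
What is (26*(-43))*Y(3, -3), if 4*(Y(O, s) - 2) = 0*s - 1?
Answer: -3913/2 ≈ -1956.5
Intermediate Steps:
Y(O, s) = 7/4 (Y(O, s) = 2 + (0*s - 1)/4 = 2 + (0 - 1)/4 = 2 + (1/4)*(-1) = 2 - 1/4 = 7/4)
(26*(-43))*Y(3, -3) = (26*(-43))*(7/4) = -1118*7/4 = -3913/2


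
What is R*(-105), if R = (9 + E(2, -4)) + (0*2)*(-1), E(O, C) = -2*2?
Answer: -525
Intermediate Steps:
E(O, C) = -4
R = 5 (R = (9 - 4) + (0*2)*(-1) = 5 + 0*(-1) = 5 + 0 = 5)
R*(-105) = 5*(-105) = -525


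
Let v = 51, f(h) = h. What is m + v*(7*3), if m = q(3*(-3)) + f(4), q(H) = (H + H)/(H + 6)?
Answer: 1081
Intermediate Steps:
q(H) = 2*H/(6 + H) (q(H) = (2*H)/(6 + H) = 2*H/(6 + H))
m = 10 (m = 2*(3*(-3))/(6 + 3*(-3)) + 4 = 2*(-9)/(6 - 9) + 4 = 2*(-9)/(-3) + 4 = 2*(-9)*(-1/3) + 4 = 6 + 4 = 10)
m + v*(7*3) = 10 + 51*(7*3) = 10 + 51*21 = 10 + 1071 = 1081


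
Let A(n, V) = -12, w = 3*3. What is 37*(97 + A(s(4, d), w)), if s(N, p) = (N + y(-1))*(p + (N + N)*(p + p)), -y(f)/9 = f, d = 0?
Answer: 3145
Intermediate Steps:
y(f) = -9*f
w = 9
s(N, p) = (9 + N)*(p + 4*N*p) (s(N, p) = (N - 9*(-1))*(p + (N + N)*(p + p)) = (N + 9)*(p + (2*N)*(2*p)) = (9 + N)*(p + 4*N*p))
37*(97 + A(s(4, d), w)) = 37*(97 - 12) = 37*85 = 3145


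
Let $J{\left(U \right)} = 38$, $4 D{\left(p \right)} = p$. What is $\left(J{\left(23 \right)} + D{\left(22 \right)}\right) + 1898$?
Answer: $\frac{3883}{2} \approx 1941.5$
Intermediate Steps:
$D{\left(p \right)} = \frac{p}{4}$
$\left(J{\left(23 \right)} + D{\left(22 \right)}\right) + 1898 = \left(38 + \frac{1}{4} \cdot 22\right) + 1898 = \left(38 + \frac{11}{2}\right) + 1898 = \frac{87}{2} + 1898 = \frac{3883}{2}$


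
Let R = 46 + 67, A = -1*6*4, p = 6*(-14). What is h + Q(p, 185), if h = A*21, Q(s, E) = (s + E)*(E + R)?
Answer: 29594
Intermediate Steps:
p = -84
A = -24 (A = -6*4 = -24)
R = 113
Q(s, E) = (113 + E)*(E + s) (Q(s, E) = (s + E)*(E + 113) = (E + s)*(113 + E) = (113 + E)*(E + s))
h = -504 (h = -24*21 = -504)
h + Q(p, 185) = -504 + (185² + 113*185 + 113*(-84) + 185*(-84)) = -504 + (34225 + 20905 - 9492 - 15540) = -504 + 30098 = 29594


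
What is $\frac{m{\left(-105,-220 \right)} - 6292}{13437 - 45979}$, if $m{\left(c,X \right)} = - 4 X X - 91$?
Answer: $\frac{199983}{32542} \approx 6.1454$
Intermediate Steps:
$m{\left(c,X \right)} = -91 - 4 X^{2}$ ($m{\left(c,X \right)} = - 4 X^{2} - 91 = -91 - 4 X^{2}$)
$\frac{m{\left(-105,-220 \right)} - 6292}{13437 - 45979} = \frac{\left(-91 - 4 \left(-220\right)^{2}\right) - 6292}{13437 - 45979} = \frac{\left(-91 - 193600\right) - 6292}{-32542} = \left(\left(-91 - 193600\right) - 6292\right) \left(- \frac{1}{32542}\right) = \left(-193691 - 6292\right) \left(- \frac{1}{32542}\right) = \left(-199983\right) \left(- \frac{1}{32542}\right) = \frac{199983}{32542}$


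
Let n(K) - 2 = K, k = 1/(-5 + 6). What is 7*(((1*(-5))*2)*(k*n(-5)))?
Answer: 210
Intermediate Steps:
k = 1 (k = 1/1 = 1)
n(K) = 2 + K
7*(((1*(-5))*2)*(k*n(-5))) = 7*(((1*(-5))*2)*(1*(2 - 5))) = 7*((-5*2)*(1*(-3))) = 7*(-10*(-3)) = 7*30 = 210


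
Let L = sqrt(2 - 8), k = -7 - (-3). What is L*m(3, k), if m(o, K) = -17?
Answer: -17*I*sqrt(6) ≈ -41.641*I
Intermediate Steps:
k = -4 (k = -7 - 1*(-3) = -7 + 3 = -4)
L = I*sqrt(6) (L = sqrt(-6) = I*sqrt(6) ≈ 2.4495*I)
L*m(3, k) = (I*sqrt(6))*(-17) = -17*I*sqrt(6)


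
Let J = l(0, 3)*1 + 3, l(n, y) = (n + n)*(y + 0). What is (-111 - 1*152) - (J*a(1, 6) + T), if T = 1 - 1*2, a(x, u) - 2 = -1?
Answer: -265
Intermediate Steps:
l(n, y) = 2*n*y (l(n, y) = (2*n)*y = 2*n*y)
a(x, u) = 1 (a(x, u) = 2 - 1 = 1)
J = 3 (J = (2*0*3)*1 + 3 = 0*1 + 3 = 0 + 3 = 3)
T = -1 (T = 1 - 2 = -1)
(-111 - 1*152) - (J*a(1, 6) + T) = (-111 - 1*152) - (3*1 - 1) = (-111 - 152) - (3 - 1) = -263 - 1*2 = -263 - 2 = -265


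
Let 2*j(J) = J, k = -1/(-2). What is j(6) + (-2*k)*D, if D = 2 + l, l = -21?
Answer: 22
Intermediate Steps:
D = -19 (D = 2 - 21 = -19)
k = ½ (k = -1*(-½) = ½ ≈ 0.50000)
j(J) = J/2
j(6) + (-2*k)*D = (½)*6 - 2*½*(-19) = 3 - 1*(-19) = 3 + 19 = 22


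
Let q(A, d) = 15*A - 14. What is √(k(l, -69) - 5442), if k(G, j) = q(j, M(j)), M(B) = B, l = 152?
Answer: I*√6491 ≈ 80.567*I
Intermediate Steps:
q(A, d) = -14 + 15*A
k(G, j) = -14 + 15*j
√(k(l, -69) - 5442) = √((-14 + 15*(-69)) - 5442) = √((-14 - 1035) - 5442) = √(-1049 - 5442) = √(-6491) = I*√6491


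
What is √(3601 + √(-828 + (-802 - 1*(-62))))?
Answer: √(3601 + 28*I*√2) ≈ 60.009 + 0.3299*I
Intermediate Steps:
√(3601 + √(-828 + (-802 - 1*(-62)))) = √(3601 + √(-828 + (-802 + 62))) = √(3601 + √(-828 - 740)) = √(3601 + √(-1568)) = √(3601 + 28*I*√2)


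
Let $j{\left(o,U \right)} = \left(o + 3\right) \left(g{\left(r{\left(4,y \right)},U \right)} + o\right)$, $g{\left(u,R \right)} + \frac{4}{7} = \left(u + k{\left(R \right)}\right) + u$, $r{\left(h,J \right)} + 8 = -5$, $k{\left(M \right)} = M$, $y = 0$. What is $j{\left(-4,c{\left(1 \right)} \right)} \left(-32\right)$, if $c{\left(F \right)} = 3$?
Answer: $- \frac{6176}{7} \approx -882.29$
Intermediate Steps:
$r{\left(h,J \right)} = -13$ ($r{\left(h,J \right)} = -8 - 5 = -13$)
$g{\left(u,R \right)} = - \frac{4}{7} + R + 2 u$ ($g{\left(u,R \right)} = - \frac{4}{7} + \left(\left(u + R\right) + u\right) = - \frac{4}{7} + \left(\left(R + u\right) + u\right) = - \frac{4}{7} + \left(R + 2 u\right) = - \frac{4}{7} + R + 2 u$)
$j{\left(o,U \right)} = \left(3 + o\right) \left(- \frac{186}{7} + U + o\right)$ ($j{\left(o,U \right)} = \left(o + 3\right) \left(\left(- \frac{4}{7} + U + 2 \left(-13\right)\right) + o\right) = \left(3 + o\right) \left(\left(- \frac{4}{7} + U - 26\right) + o\right) = \left(3 + o\right) \left(\left(- \frac{186}{7} + U\right) + o\right) = \left(3 + o\right) \left(- \frac{186}{7} + U + o\right)$)
$j{\left(-4,c{\left(1 \right)} \right)} \left(-32\right) = \left(- \frac{558}{7} + \left(-4\right)^{2} + 3 \cdot 3 - - \frac{660}{7} + 3 \left(-4\right)\right) \left(-32\right) = \left(- \frac{558}{7} + 16 + 9 + \frac{660}{7} - 12\right) \left(-32\right) = \frac{193}{7} \left(-32\right) = - \frac{6176}{7}$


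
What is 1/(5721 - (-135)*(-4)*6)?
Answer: 1/2481 ≈ 0.00040306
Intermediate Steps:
1/(5721 - (-135)*(-4)*6) = 1/(5721 - 27*20*6) = 1/(5721 - 540*6) = 1/(5721 - 3240) = 1/2481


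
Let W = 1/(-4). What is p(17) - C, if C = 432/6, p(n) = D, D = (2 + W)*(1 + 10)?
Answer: -211/4 ≈ -52.750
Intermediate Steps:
W = -1/4 ≈ -0.25000
D = 77/4 (D = (2 - 1/4)*(1 + 10) = (7/4)*11 = 77/4 ≈ 19.250)
p(n) = 77/4
C = 72 (C = 432*(1/6) = 72)
p(17) - C = 77/4 - 1*72 = 77/4 - 72 = -211/4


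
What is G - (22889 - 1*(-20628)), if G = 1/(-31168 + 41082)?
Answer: -431427537/9914 ≈ -43517.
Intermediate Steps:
G = 1/9914 ≈ 0.00010087
G - (22889 - 1*(-20628)) = 1/9914 - (22889 - 1*(-20628)) = 1/9914 - (22889 + 20628) = 1/9914 - 1*43517 = 1/9914 - 43517 = -431427537/9914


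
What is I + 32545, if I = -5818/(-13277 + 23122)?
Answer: 320399707/9845 ≈ 32544.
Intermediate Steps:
I = -5818/9845 ≈ -0.59096
I + 32545 = -5818/9845 + 32545 = 320399707/9845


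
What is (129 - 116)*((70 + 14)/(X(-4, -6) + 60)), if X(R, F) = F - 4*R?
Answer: 78/5 ≈ 15.600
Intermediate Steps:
(129 - 116)*((70 + 14)/(X(-4, -6) + 60)) = (129 - 116)*((70 + 14)/((-6 - 4*(-4)) + 60)) = 13*(84/((-6 + 16) + 60)) = 13*(84/(10 + 60)) = 13*(84/70) = 13*(84*(1/70)) = 13*(6/5) = 78/5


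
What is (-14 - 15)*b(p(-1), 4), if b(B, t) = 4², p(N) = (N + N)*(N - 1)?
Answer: -464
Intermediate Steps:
p(N) = 2*N*(-1 + N) (p(N) = (2*N)*(-1 + N) = 2*N*(-1 + N))
b(B, t) = 16
(-14 - 15)*b(p(-1), 4) = (-14 - 15)*16 = -29*16 = -464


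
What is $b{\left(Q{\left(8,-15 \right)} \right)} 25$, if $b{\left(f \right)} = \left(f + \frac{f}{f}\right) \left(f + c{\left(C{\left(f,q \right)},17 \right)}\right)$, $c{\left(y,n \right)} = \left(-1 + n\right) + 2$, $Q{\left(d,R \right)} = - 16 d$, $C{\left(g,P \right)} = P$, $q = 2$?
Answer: $349250$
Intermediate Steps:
$c{\left(y,n \right)} = 1 + n$
$b{\left(f \right)} = \left(1 + f\right) \left(18 + f\right)$ ($b{\left(f \right)} = \left(f + \frac{f}{f}\right) \left(f + \left(1 + 17\right)\right) = \left(f + 1\right) \left(f + 18\right) = \left(1 + f\right) \left(18 + f\right)$)
$b{\left(Q{\left(8,-15 \right)} \right)} 25 = \left(18 + \left(\left(-16\right) 8\right)^{2} + 19 \left(\left(-16\right) 8\right)\right) 25 = \left(18 + \left(-128\right)^{2} + 19 \left(-128\right)\right) 25 = \left(18 + 16384 - 2432\right) 25 = 13970 \cdot 25 = 349250$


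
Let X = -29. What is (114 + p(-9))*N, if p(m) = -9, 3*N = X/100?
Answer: -203/20 ≈ -10.150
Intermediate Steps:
N = -29/300 (N = (-29/100)/3 = (-29*1/100)/3 = (⅓)*(-29/100) = -29/300 ≈ -0.096667)
(114 + p(-9))*N = (114 - 9)*(-29/300) = 105*(-29/300) = -203/20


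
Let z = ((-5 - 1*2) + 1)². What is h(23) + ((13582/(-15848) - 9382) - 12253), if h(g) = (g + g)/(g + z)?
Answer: -10114744825/467516 ≈ -21635.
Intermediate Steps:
z = 36 (z = ((-5 - 2) + 1)² = (-7 + 1)² = (-6)² = 36)
h(g) = 2*g/(36 + g) (h(g) = (g + g)/(g + 36) = (2*g)/(36 + g) = 2*g/(36 + g))
h(23) + ((13582/(-15848) - 9382) - 12253) = 2*23/(36 + 23) + ((13582/(-15848) - 9382) - 12253) = 2*23/59 + ((13582*(-1/15848) - 9382) - 12253) = 2*23*(1/59) + ((-6791/7924 - 9382) - 12253) = 46/59 + (-74349759/7924 - 12253) = 46/59 - 171442531/7924 = -10114744825/467516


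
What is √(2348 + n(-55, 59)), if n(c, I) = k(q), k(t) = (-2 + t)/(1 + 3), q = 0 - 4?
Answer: 19*√26/2 ≈ 48.441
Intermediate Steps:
q = -4
k(t) = -½ + t/4 (k(t) = (-2 + t)/4 = (-2 + t)*(¼) = -½ + t/4)
n(c, I) = -3/2 (n(c, I) = -½ + (¼)*(-4) = -½ - 1 = -3/2)
√(2348 + n(-55, 59)) = √(2348 - 3/2) = √(4693/2) = 19*√26/2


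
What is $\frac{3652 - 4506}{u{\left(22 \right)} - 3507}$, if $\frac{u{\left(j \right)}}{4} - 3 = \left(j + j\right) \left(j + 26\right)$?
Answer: $- \frac{854}{4953} \approx -0.17242$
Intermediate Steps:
$u{\left(j \right)} = 12 + 8 j \left(26 + j\right)$ ($u{\left(j \right)} = 12 + 4 \left(j + j\right) \left(j + 26\right) = 12 + 4 \cdot 2 j \left(26 + j\right) = 12 + 8 j \left(26 + j\right)$)
$\frac{3652 - 4506}{u{\left(22 \right)} - 3507} = \frac{3652 - 4506}{\left(12 + 8 \cdot 22^{2} + 208 \cdot 22\right) - 3507} = - \frac{854}{\left(12 + 8 \cdot 484 + 4576\right) - 3507} = - \frac{854}{\left(12 + 3872 + 4576\right) - 3507} = - \frac{854}{8460 - 3507} = - \frac{854}{4953}$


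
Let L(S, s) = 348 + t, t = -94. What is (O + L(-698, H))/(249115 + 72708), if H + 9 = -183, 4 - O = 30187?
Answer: -29929/321823 ≈ -0.092998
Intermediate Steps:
O = -30183 (O = 4 - 1*30187 = 4 - 30187 = -30183)
H = -192 (H = -9 - 183 = -192)
L(S, s) = 254 (L(S, s) = 348 - 94 = 254)
(O + L(-698, H))/(249115 + 72708) = (-30183 + 254)/(249115 + 72708) = -29929/321823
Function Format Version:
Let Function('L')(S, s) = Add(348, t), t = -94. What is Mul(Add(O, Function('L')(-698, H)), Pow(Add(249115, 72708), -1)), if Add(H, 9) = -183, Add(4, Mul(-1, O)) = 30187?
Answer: Rational(-29929, 321823) ≈ -0.092998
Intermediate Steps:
O = -30183 (O = Add(4, Mul(-1, 30187)) = Add(4, -30187) = -30183)
H = -192 (H = Add(-9, -183) = -192)
Function('L')(S, s) = 254 (Function('L')(S, s) = Add(348, -94) = 254)
Mul(Add(O, Function('L')(-698, H)), Pow(Add(249115, 72708), -1)) = Mul(Add(-30183, 254), Pow(Add(249115, 72708), -1)) = Mul(-29929, Pow(321823, -1)) = Mul(-29929, Rational(1, 321823)) = Rational(-29929, 321823)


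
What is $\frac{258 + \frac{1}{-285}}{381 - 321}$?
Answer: $\frac{73529}{17100} \approx 4.2999$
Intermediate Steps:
$\frac{258 + \frac{1}{-285}}{381 - 321} = \frac{258 - \frac{1}{285}}{60} = \frac{73529}{285} \cdot \frac{1}{60} = \frac{73529}{17100}$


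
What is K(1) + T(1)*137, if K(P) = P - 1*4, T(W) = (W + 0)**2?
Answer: 134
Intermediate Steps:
T(W) = W**2
K(P) = -4 + P (K(P) = P - 4 = -4 + P)
K(1) + T(1)*137 = (-4 + 1) + 1**2*137 = -3 + 1*137 = -3 + 137 = 134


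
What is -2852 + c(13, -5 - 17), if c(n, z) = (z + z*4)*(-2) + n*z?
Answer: -2918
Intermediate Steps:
c(n, z) = -10*z + n*z (c(n, z) = (z + 4*z)*(-2) + n*z = (5*z)*(-2) + n*z = -10*z + n*z)
-2852 + c(13, -5 - 17) = -2852 + (-5 - 17)*(-10 + 13) = -2852 - 22*3 = -2852 - 66 = -2918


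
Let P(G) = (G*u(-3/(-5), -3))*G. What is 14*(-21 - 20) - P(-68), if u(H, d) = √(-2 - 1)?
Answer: -574 - 4624*I*√3 ≈ -574.0 - 8009.0*I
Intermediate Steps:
u(H, d) = I*√3 (u(H, d) = √(-3) = I*√3)
P(G) = I*√3*G² (P(G) = (G*(I*√3))*G = (I*G*√3)*G = I*√3*G²)
14*(-21 - 20) - P(-68) = 14*(-21 - 20) - I*√3*(-68)² = 14*(-41) - I*√3*4624 = -574 - 4624*I*√3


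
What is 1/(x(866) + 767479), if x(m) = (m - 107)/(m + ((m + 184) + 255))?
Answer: 2171/1666197668 ≈ 1.3030e-6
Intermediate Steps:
x(m) = (-107 + m)/(439 + 2*m) (x(m) = (-107 + m)/(m + ((184 + m) + 255)) = (-107 + m)/(m + (439 + m)) = (-107 + m)/(439 + 2*m))
1/(x(866) + 767479) = 1/((-107 + 866)/(439 + 2*866) + 767479) = 1/(759/(439 + 1732) + 767479) = 1/(759/2171 + 767479) = 1/(1666197668/2171) = 2171/1666197668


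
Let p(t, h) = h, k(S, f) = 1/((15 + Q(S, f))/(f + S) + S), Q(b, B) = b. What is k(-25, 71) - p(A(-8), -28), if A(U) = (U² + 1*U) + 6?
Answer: 16217/580 ≈ 27.960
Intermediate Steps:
A(U) = 6 + U + U² (A(U) = (U² + U) + 6 = (U + U²) + 6 = 6 + U + U²)
k(S, f) = 1/(S + (15 + S)/(S + f)) (k(S, f) = 1/((15 + S)/(f + S) + S) = 1/((15 + S)/(S + f) + S) = 1/(S + (15 + S)/(S + f)))
k(-25, 71) - p(A(-8), -28) = (-25 + 71)/(15 - 25 + (-25)² - 25*71) - 1*(-28) = 46/(15 - 25 + 625 - 1775) + 28 = 46/(-1160) + 28 = -1/1160*46 + 28 = -23/580 + 28 = 16217/580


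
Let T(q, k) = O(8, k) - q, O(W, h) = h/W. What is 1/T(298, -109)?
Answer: -8/2493 ≈ -0.0032090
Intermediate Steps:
T(q, k) = -q + k/8 (T(q, k) = k/8 - q = -q + k/8)
1/T(298, -109) = 1/(-1*298 + (⅛)*(-109)) = 1/(-298 - 109/8) = 1/(-2493/8) = -8/2493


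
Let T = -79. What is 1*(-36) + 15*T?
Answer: -1221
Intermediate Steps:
1*(-36) + 15*T = 1*(-36) + 15*(-79) = -36 - 1185 = -1221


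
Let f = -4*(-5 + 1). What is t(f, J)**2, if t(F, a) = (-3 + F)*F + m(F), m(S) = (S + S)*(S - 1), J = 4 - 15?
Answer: 473344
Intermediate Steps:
J = -11
m(S) = 2*S*(-1 + S) (m(S) = (2*S)*(-1 + S) = 2*S*(-1 + S))
f = 16 (f = -4*(-4) = 16)
t(F, a) = F*(-3 + F) + 2*F*(-1 + F) (t(F, a) = (-3 + F)*F + 2*F*(-1 + F) = F*(-3 + F) + 2*F*(-1 + F))
t(f, J)**2 = (16*(-5 + 3*16))**2 = (16*(-5 + 48))**2 = (16*43)**2 = 688**2 = 473344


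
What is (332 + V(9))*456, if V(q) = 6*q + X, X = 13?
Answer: 181944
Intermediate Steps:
V(q) = 13 + 6*q (V(q) = 6*q + 13 = 13 + 6*q)
(332 + V(9))*456 = (332 + (13 + 6*9))*456 = (332 + (13 + 54))*456 = (332 + 67)*456 = 399*456 = 181944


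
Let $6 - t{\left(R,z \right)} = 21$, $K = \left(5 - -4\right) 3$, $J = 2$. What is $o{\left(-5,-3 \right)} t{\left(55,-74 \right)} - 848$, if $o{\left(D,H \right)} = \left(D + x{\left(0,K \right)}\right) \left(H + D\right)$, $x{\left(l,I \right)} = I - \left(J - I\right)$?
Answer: $4792$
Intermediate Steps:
$K = 27$ ($K = \left(5 + 4\right) 3 = 9 \cdot 3 = 27$)
$x{\left(l,I \right)} = -2 + 2 I$ ($x{\left(l,I \right)} = I - \left(2 - I\right) = I + \left(-2 + I\right) = -2 + 2 I$)
$o{\left(D,H \right)} = \left(52 + D\right) \left(D + H\right)$ ($o{\left(D,H \right)} = \left(D + \left(-2 + 2 \cdot 27\right)\right) \left(H + D\right) = \left(D + \left(-2 + 54\right)\right) \left(D + H\right) = \left(D + 52\right) \left(D + H\right) = \left(52 + D\right) \left(D + H\right)$)
$t{\left(R,z \right)} = -15$ ($t{\left(R,z \right)} = 6 - 21 = -15$)
$o{\left(-5,-3 \right)} t{\left(55,-74 \right)} - 848 = \left(\left(-5\right)^{2} + 52 \left(-5\right) + 52 \left(-3\right) - -15\right) \left(-15\right) - 848 = \left(25 - 260 - 156 + 15\right) \left(-15\right) - 848 = \left(-376\right) \left(-15\right) - 848 = 5640 - 848 = 4792$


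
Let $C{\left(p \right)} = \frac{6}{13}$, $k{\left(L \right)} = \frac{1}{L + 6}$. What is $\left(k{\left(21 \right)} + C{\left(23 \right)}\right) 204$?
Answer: $\frac{11900}{117} \approx 101.71$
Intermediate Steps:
$k{\left(L \right)} = \frac{1}{6 + L}$
$C{\left(p \right)} = \frac{6}{13}$ ($C{\left(p \right)} = 6 \cdot \frac{1}{13} = \frac{6}{13}$)
$\left(k{\left(21 \right)} + C{\left(23 \right)}\right) 204 = \left(\frac{1}{6 + 21} + \frac{6}{13}\right) 204 = \left(\frac{1}{27} + \frac{6}{13}\right) 204 = \frac{175}{351} \cdot 204 = \frac{11900}{117}$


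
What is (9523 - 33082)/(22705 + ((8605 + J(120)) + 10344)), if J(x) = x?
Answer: -23559/41774 ≈ -0.56396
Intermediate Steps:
(9523 - 33082)/(22705 + ((8605 + J(120)) + 10344)) = (9523 - 33082)/(22705 + ((8605 + 120) + 10344)) = -23559/(22705 + (8725 + 10344)) = -23559/(22705 + 19069) = -23559/41774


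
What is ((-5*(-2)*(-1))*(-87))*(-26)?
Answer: -22620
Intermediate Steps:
((-5*(-2)*(-1))*(-87))*(-26) = ((10*(-1))*(-87))*(-26) = -10*(-87)*(-26) = 870*(-26) = -22620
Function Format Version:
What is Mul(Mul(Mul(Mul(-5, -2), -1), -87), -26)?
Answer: -22620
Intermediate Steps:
Mul(Mul(Mul(Mul(-5, -2), -1), -87), -26) = Mul(Mul(Mul(10, -1), -87), -26) = Mul(Mul(-10, -87), -26) = Mul(870, -26) = -22620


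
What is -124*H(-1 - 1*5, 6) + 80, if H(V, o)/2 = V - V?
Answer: 80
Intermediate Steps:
H(V, o) = 0 (H(V, o) = 2*(V - V) = 2*0 = 0)
-124*H(-1 - 1*5, 6) + 80 = -124*0 + 80 = 0 + 80 = 80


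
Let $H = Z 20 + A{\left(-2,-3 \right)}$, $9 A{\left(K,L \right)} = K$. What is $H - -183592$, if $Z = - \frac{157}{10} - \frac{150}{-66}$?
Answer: $\frac{18149000}{99} \approx 1.8332 \cdot 10^{5}$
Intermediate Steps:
$A{\left(K,L \right)} = \frac{K}{9}$
$Z = - \frac{1477}{110}$ ($Z = \left(-157\right) \frac{1}{10} - - \frac{25}{11} = - \frac{157}{10} + \frac{25}{11} = - \frac{1477}{110} \approx -13.427$)
$H = - \frac{26608}{99}$ ($H = \left(- \frac{1477}{110}\right) 20 + \frac{1}{9} \left(-2\right) = - \frac{2954}{11} - \frac{2}{9} = - \frac{26608}{99} \approx -268.77$)
$H - -183592 = - \frac{26608}{99} - -183592 = - \frac{26608}{99} + 183592 = \frac{18149000}{99}$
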